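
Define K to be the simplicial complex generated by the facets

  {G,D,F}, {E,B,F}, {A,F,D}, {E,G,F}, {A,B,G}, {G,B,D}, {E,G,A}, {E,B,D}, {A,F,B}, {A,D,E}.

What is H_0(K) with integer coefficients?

H_0 = Z.

Take the total order A < B < D < E < F < G on the vertex set. Then K (dimension 2) consists of the simplices:

  0-simplices (6): A, B, D, E, F, G
  1-simplices (15): AB, AD, AE, AF, AG, BD, BE, BF, BG, DE, DF, DG, EF, EG, FG
  2-simplices (10): ABF, ABG, ADE, ADF, AEG, BDE, BDG, BEF, DFG, EFG

Hence C_0 ≅ Z^6, C_1 ≅ Z^15, C_2 ≅ Z^10.

∂_1: C_1 → C_0 is given by ∂[p,q] = [q] − [p]. For instance
  ∂DG = G − D.
This gives a 6×15 integer matrix of rank 5; reducing to Smith normal form yields diagonal entries (1,1,1,1,1).

The boundary map ∂_2: C_2 → C_1 acts by ∂[p,q,r] = [q,r] − [p,r] + [p,q]. For instance
  ∂BDE = DE − BE + BD,
  ∂ABG = BG − AG + AB.
The resulting 15×10 matrix has rank 10, and its Smith normal form has invariant factors (1,1,1,1,1,1,1,1,1,2).

Now H_k = ker ∂_k / im ∂_{k+1}, so:

  H_0: rank C_0 − rank ∂_1 = 6 − 5 = 1, and the invariant factors of ∂_1 are all 1, so H_0 = Z.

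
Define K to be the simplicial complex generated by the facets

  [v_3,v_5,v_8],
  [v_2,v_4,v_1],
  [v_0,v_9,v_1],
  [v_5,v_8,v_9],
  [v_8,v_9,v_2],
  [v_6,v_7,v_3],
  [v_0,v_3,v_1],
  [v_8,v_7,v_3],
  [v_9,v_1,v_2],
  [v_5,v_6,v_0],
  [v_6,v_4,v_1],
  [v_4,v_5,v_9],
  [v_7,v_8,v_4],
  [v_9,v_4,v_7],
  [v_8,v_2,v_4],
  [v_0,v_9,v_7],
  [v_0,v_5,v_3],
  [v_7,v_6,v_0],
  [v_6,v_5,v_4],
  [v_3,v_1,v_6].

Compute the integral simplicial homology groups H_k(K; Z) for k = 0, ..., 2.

Order the vertices as v_0 < v_1 < v_2 < v_3 < v_4 < v_5 < v_6 < v_7 < v_8 < v_9. Listing each simplex with vertices in this order, K has dimension 2 with simplices:

  0-simplices (10): [v_0], [v_1], [v_2], [v_3], [v_4], [v_5], [v_6], [v_7], [v_8], [v_9]
  1-simplices (30): (30 of them)
  2-simplices (20): (20 of them)

Hence C_0 ≅ Z^10, C_1 ≅ Z^30, C_2 ≅ Z^20.

Boundary ∂_1: C_1 → C_0 sends each edge [p,q] (with p < q) to q − p.
The resulting 10×30 matrix has rank 9, and its Smith normal form has invariant factors (1,1,1,1,1,1,1,1,1).

∂_2: C_2 → C_1 maps a triangle to the signed sum of its edges. For instance
  ∂[v_0,v_7,v_9] = [v_7,v_9] − [v_0,v_9] + [v_0,v_7],
  ∂[v_3,v_5,v_8] = [v_5,v_8] − [v_3,v_8] + [v_3,v_5].
The 30×20 boundary matrix has rank 20 and Smith normal form diag(1,1,1,1,1,1,1,1,1,1,1,1,1,1,1,1,1,1,1,2).

From H_k ≅ ker(∂_k) / im(∂_{k+1}) we obtain:

  H_0: rank C_0 − rank ∂_1 = 10 − 9 = 1, and the invariant factors of ∂_1 are all 1, so H_0 = Z.
  H_1: rank ker ∂_1 − rank ∂_2 = (30 − 9) − 20 = 1, and ∂_2 has invariant factor 2 > 1, so H_1 = Z ⊕ Z/2Z.
  H_2: rank ker ∂_2 − rank ∂_3 = (20 − 20) − 0 = 0, and there is no ∂_3, so H_2 = 0.

As a check, the Euler characteristic is 10 − 30 + 20 = 0, which agrees with 1 − 1 + 0 = 0.

H_0 ≅ Z,  H_1 ≅ Z ⊕ Z/2Z,  H_2 = 0.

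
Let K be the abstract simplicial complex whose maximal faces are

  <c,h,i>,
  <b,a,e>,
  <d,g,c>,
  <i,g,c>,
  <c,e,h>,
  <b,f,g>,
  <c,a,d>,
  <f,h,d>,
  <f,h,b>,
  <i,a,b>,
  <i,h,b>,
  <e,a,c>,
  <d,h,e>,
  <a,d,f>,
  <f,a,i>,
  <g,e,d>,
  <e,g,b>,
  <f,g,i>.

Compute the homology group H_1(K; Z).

H_1 ≅ Z ⊕ Z/2Z.

We work with the vertex ordering a < b < c < d < e < f < g < h < i. The simplices of K, each written with vertices in increasing order, are:

  0-simplices (9): a, b, c, d, e, f, g, h, i
  1-simplices (27): ab, ac, ad, ae, af, ai, be, bf, bg, bh, bi, cd, ce, cg, ch, ci, de, df, dg, dh, eg, eh, fg, fh, fi, gi, hi
  2-simplices (18): abe, abi, acd, ace, adf, afi, beg, bfg, bfh, bhi, cdg, ceh, cgi, chi, deg, deh, dfh, fgi

giving chain groups C_0 ≅ Z^9, C_1 ≅ Z^27, C_2 ≅ Z^18.

Boundary ∂_1: C_1 → C_0 sends each edge [p,q] (with p < q) to q − p.
The 9×27 boundary matrix has rank 8 and Smith normal form diag(1,1,1,1,1,1,1,1).

Boundary ∂_2: C_2 → C_1 sends each 2-simplex [p,q,r] to [q,r] − [p,r] + [p,q]. For instance
  ∂dfh = fh − dh + df,
  ∂abi = bi − ai + ab.
This gives a 27×18 integer matrix of rank 18; reducing to Smith normal form yields diagonal entries (1,1,1,1,1,1,1,1,1,1,1,1,1,1,1,1,1,2).

Now H_k = ker ∂_k / im ∂_{k+1}, so:

  H_1: rank ker ∂_1 − rank ∂_2 = (27 − 8) − 18 = 1, and ∂_2 has invariant factor 2 > 1, so H_1 ≅ Z ⊕ Z/2Z.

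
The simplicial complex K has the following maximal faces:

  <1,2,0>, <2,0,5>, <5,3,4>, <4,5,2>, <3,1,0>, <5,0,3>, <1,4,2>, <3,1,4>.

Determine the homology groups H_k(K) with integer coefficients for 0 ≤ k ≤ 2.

Take the total order 0 < 1 < 2 < 3 < 4 < 5 on the vertex set. Then K (dimension 2) consists of the simplices:

  0-simplices (6): [0], [1], [2], [3], [4], [5]
  1-simplices (12): [0,1], [0,2], [0,3], [0,5], [1,2], [1,3], [1,4], [2,4], [2,5], [3,4], [3,5], [4,5]
  2-simplices (8): [0,1,2], [0,1,3], [0,2,5], [0,3,5], [1,2,4], [1,3,4], [2,4,5], [3,4,5]

giving chain groups C_0 ≅ Z^6, C_1 ≅ Z^12, C_2 ≅ Z^8.

∂_1: C_1 → C_0 maps an edge to its endpoints' difference, ∂[p,q] = q − p. For instance
  ∂[0,2] = [2] − [0].
As a 6×12 matrix over Z this has rank 5, with invariant factors (1,1,1,1,1).

The boundary map ∂_2: C_2 → C_1 acts by ∂[p,q,r] = [q,r] − [p,r] + [p,q]. For instance
  ∂[0,1,3] = [1,3] − [0,3] + [0,1],
  ∂[1,2,4] = [2,4] − [1,4] + [1,2].
This gives a 12×8 integer matrix of rank 7; reducing to Smith normal form yields diagonal entries (1,1,1,1,1,1,1).

Now H_k = ker ∂_k / im ∂_{k+1}, so:

  H_0: rank C_0 − rank ∂_1 = 6 − 5 = 1, and the invariant factors of ∂_1 are all 1, so H_0 ≅ Z.
  H_1: rank ker ∂_1 − rank ∂_2 = (12 − 5) − 7 = 0, and the invariant factors of ∂_2 are all 1, so H_1 ≅ 0.
  H_2: rank ker ∂_2 − rank ∂_3 = (8 − 7) − 0 = 1, and there is no ∂_3, so H_2 ≅ Z.

As a check, the Euler characteristic is 6 − 12 + 8 = 2, which agrees with 1 − 0 + 1 = 2.

H_0 = Z,  H_1 = 0,  H_2 = Z.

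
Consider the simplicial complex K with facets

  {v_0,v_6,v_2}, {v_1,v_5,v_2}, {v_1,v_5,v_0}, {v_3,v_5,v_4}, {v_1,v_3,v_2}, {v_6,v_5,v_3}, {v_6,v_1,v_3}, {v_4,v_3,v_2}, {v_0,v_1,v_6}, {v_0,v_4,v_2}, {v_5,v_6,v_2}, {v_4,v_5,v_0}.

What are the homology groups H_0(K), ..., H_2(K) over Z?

H_0 ≅ Z,  H_1 ≅ Z/2Z,  H_2 = 0.

Fix the vertex order v_0 < v_1 < v_2 < v_3 < v_4 < v_5 < v_6 and write every simplex with vertices in increasing order. Then dim K = 2 and the simplices of K are:

  0-simplices (7): [v_0], [v_1], [v_2], [v_3], [v_4], [v_5], [v_6]
  1-simplices (18): (18 of them)
  2-simplices (12): (12 of them)

so the chain groups are C_0 ≅ Z^7, C_1 ≅ Z^18, C_2 ≅ Z^12.

∂_1: C_1 → C_0 maps an edge to its endpoints' difference, ∂[p,q] = q − p. For instance
  ∂[v_0,v_2] = [v_2] − [v_0].
The resulting 7×18 matrix has rank 6, and its Smith normal form has invariant factors (1,1,1,1,1,1).

The boundary map ∂_2: C_2 → C_1 acts by ∂[p,q,r] = [q,r] − [p,r] + [p,q]. For instance
  ∂[v_0,v_4,v_5] = [v_4,v_5] − [v_0,v_5] + [v_0,v_4],
  ∂[v_1,v_2,v_5] = [v_2,v_5] − [v_1,v_5] + [v_1,v_2].
The 18×12 boundary matrix has rank 12 and Smith normal form diag(1,1,1,1,1,1,1,1,1,1,1,2).

From H_k ≅ ker(∂_k) / im(∂_{k+1}) we obtain:

  H_0: rank C_0 − rank ∂_1 = 7 − 6 = 1, and the invariant factors of ∂_1 are all 1, so H_0 ≅ Z.
  H_1: rank ker ∂_1 − rank ∂_2 = (18 − 6) − 12 = 0, and ∂_2 has invariant factor 2 > 1, so H_1 ≅ Z/2Z.
  H_2: rank ker ∂_2 − rank ∂_3 = (12 − 12) − 0 = 0, and there is no ∂_3, so H_2 ≅ 0.

(K is a triangulation of the real projective plane RP^2.)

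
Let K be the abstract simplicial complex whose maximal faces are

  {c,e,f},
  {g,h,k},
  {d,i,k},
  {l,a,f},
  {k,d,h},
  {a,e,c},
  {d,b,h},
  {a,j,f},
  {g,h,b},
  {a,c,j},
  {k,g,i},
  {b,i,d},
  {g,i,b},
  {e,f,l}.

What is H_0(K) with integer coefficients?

Fix the vertex order a < b < c < d < e < f < g < h < i < j < k < l and write every simplex with vertices in increasing order. Then dim K = 2 and the simplices of K are:

  0-simplices (12): a, b, c, d, e, f, g, h, i, j, k, l
  1-simplices (24): ac, ae, af, aj, al, bd, bg, bh, bi, ce, cf, cj, dh, di, dk, ef, el, fj, fl, gh, gi, gk, hk, ik
  2-simplices (14): ace, acj, afj, afl, bdh, bdi, bgh, bgi, cef, dhk, dik, efl, ghk, gik

Hence C_0 ≅ Z^12, C_1 ≅ Z^24, C_2 ≅ Z^14.

∂_1: C_1 → C_0 sends each edge [p,q] (with p < q) to q − p. For instance
  ∂aj = j − a.
This gives a 12×24 integer matrix of rank 10; reducing to Smith normal form yields diagonal entries (1,1,1,1,1,1,1,1,1,1).

∂_2: C_2 → C_1 acts by ∂[p,q,r] = [q,r] − [p,r] + [p,q]. For instance
  ∂bgi = gi − bi + bg,
  ∂afl = fl − al + af.
This gives a 24×14 integer matrix of rank 13; reducing to Smith normal form yields diagonal entries (1,1,1,1,1,1,1,1,1,1,1,1,1).

Reading off H_k = ker ∂_k / im ∂_{k+1}:

  H_0: rank C_0 − rank ∂_1 = 12 − 10 = 2, and the invariant factors of ∂_1 are all 1, so H_0 ≅ Z^2.

(K is a triangulation of the disjoint union of the cylinder S^1 x I and the 2-sphere S^2.)

H_0 ≅ Z^2.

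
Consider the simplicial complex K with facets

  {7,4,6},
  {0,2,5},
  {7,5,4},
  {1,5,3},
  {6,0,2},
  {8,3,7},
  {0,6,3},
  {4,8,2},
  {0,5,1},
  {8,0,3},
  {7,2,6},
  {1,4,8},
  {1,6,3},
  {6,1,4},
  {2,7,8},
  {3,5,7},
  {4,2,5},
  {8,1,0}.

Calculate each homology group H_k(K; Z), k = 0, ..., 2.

Fix the vertex order 0 < 1 < 2 < 3 < 4 < 5 < 6 < 7 < 8 and write every simplex with vertices in increasing order. Then dim K = 2 and the simplices of K are:

  0-simplices (9): [0], [1], [2], [3], [4], [5], [6], [7], [8]
  1-simplices (27): (27 of them)
  2-simplices (18): [0,1,5], [0,1,8], [0,2,5], [0,2,6], [0,3,6], [0,3,8], [1,3,5], [1,3,6], [1,4,6], [1,4,8], [2,4,5], [2,4,8], [2,6,7], [2,7,8], [3,5,7], [3,7,8], [4,5,7], [4,6,7]

Hence C_0 ≅ Z^9, C_1 ≅ Z^27, C_2 ≅ Z^18.

Boundary ∂_1: C_1 → C_0 maps an edge to its endpoints' difference, ∂[p,q] = q − p.
The 9×27 boundary matrix has rank 8 and Smith normal form diag(1,1,1,1,1,1,1,1).

Boundary ∂_2: C_2 → C_1 maps a triangle to the signed sum of its edges. For instance
  ∂[1,3,6] = [3,6] − [1,6] + [1,3],
  ∂[0,2,5] = [2,5] − [0,5] + [0,2].
The 27×18 boundary matrix has rank 18 and Smith normal form diag(1,1,1,1,1,1,1,1,1,1,1,1,1,1,1,1,1,2).

From H_k ≅ ker(∂_k) / im(∂_{k+1}) we obtain:

  H_0: rank C_0 − rank ∂_1 = 9 − 8 = 1, and the invariant factors of ∂_1 are all 1, so H_0 = Z.
  H_1: rank ker ∂_1 − rank ∂_2 = (27 − 8) − 18 = 1, and ∂_2 has invariant factor 2 > 1, so H_1 = Z ⊕ Z/2.
  H_2: rank ker ∂_2 − rank ∂_3 = (18 − 18) − 0 = 0, and there is no ∂_3, so H_2 = 0.

(K is a triangulation of the Klein bottle.)

H_0 ≅ Z,  H_1 ≅ Z ⊕ Z/2,  H_2 = 0.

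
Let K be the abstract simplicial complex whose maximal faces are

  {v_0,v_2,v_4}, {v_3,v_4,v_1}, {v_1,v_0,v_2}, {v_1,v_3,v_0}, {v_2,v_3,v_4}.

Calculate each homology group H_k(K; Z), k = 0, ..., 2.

H_0 ≅ Z,  H_1 ≅ Z,  H_2 = 0.

Take the total order v_0 < v_1 < v_2 < v_3 < v_4 on the vertex set. Then K (dimension 2) consists of the simplices:

  0-simplices (5): [v_0], [v_1], [v_2], [v_3], [v_4]
  1-simplices (10): [v_0,v_1], [v_0,v_2], [v_0,v_3], [v_0,v_4], [v_1,v_2], [v_1,v_3], [v_1,v_4], [v_2,v_3], [v_2,v_4], [v_3,v_4]
  2-simplices (5): [v_0,v_1,v_2], [v_0,v_1,v_3], [v_0,v_2,v_4], [v_1,v_3,v_4], [v_2,v_3,v_4]

Hence C_0 ≅ Z^5, C_1 ≅ Z^10, C_2 ≅ Z^5.

∂_1: C_1 → C_0 sends each edge [p,q] (with p < q) to q − p. For instance
  ∂[v_0,v_3] = [v_3] − [v_0].
The 5×10 boundary matrix has rank 4 and Smith normal form diag(1,1,1,1).

∂_2: C_2 → C_1 sends each 2-simplex [p,q,r] to [q,r] − [p,r] + [p,q]. For instance
  ∂[v_2,v_3,v_4] = [v_3,v_4] − [v_2,v_4] + [v_2,v_3],
  ∂[v_1,v_3,v_4] = [v_3,v_4] − [v_1,v_4] + [v_1,v_3].
The resulting 10×5 matrix has rank 5, and its Smith normal form has invariant factors (1,1,1,1,1).

From H_k ≅ ker(∂_k) / im(∂_{k+1}) we obtain:

  H_0: rank C_0 − rank ∂_1 = 5 − 4 = 1, and the invariant factors of ∂_1 are all 1, so H_0 = Z.
  H_1: rank ker ∂_1 − rank ∂_2 = (10 − 4) − 5 = 1, and the invariant factors of ∂_2 are all 1, so H_1 = Z.
  H_2: rank ker ∂_2 − rank ∂_3 = (5 − 5) − 0 = 0, and there is no ∂_3, so H_2 = 0.

As a check, the Euler characteristic is 5 − 10 + 5 = 0, which agrees with 1 − 1 + 0 = 0.
(K is a triangulation of the Möbius band.)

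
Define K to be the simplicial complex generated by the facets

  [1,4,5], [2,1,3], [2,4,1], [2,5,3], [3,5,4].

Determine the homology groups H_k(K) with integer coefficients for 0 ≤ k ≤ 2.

Take the total order 1 < 2 < 3 < 4 < 5 on the vertex set. Then K (dimension 2) consists of the simplices:

  0-simplices (5): [1], [2], [3], [4], [5]
  1-simplices (10): [1,2], [1,3], [1,4], [1,5], [2,3], [2,4], [2,5], [3,4], [3,5], [4,5]
  2-simplices (5): [1,2,3], [1,2,4], [1,4,5], [2,3,5], [3,4,5]

so the chain groups are C_0 ≅ Z^5, C_1 ≅ Z^10, C_2 ≅ Z^5.

Boundary ∂_1: C_1 → C_0 sends each edge [p,q] (with p < q) to q − p.
This gives a 5×10 integer matrix of rank 4; reducing to Smith normal form yields diagonal entries (1,1,1,1).

The boundary map ∂_2: C_2 → C_1 maps a triangle to the signed sum of its edges. For instance
  ∂[1,4,5] = [4,5] − [1,5] + [1,4],
  ∂[3,4,5] = [4,5] − [3,5] + [3,4].
The 10×5 boundary matrix has rank 5 and Smith normal form diag(1,1,1,1,1).

Now H_k = ker ∂_k / im ∂_{k+1}, so:

  H_0: rank C_0 − rank ∂_1 = 5 − 4 = 1, and the invariant factors of ∂_1 are all 1, so H_0 ≅ Z.
  H_1: rank ker ∂_1 − rank ∂_2 = (10 − 4) − 5 = 1, and the invariant factors of ∂_2 are all 1, so H_1 ≅ Z.
  H_2: rank ker ∂_2 − rank ∂_3 = (5 − 5) − 0 = 0, and there is no ∂_3, so H_2 ≅ 0.

H_0 = Z,  H_1 = Z,  H_2 = 0.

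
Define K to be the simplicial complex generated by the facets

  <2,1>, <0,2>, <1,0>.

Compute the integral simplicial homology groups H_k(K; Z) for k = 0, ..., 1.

H_0 ≅ Z,  H_1 ≅ Z.

Order the vertices as 0 < 1 < 2. Listing each simplex with vertices in this order, K has dimension 1 with simplices:

  0-simplices (3): [0], [1], [2]
  1-simplices (3): [0,1], [0,2], [1,2]

Hence C_0 ≅ Z^3, C_1 ≅ Z^3.

The boundary map ∂_1: C_1 → C_0 sends each edge [p,q] (with p < q) to q − p. For instance
  ∂[1,2] = [2] − [1].
The resulting 3×3 matrix has rank 2, and its Smith normal form has invariant factors (1,1).

From H_k ≅ ker(∂_k) / im(∂_{k+1}) we obtain:

  H_0: rank C_0 − rank ∂_1 = 3 − 2 = 1, and the invariant factors of ∂_1 are all 1, so H_0 ≅ Z.
  H_1: rank ker ∂_1 − rank ∂_2 = (3 − 2) − 0 = 1, and there is no ∂_2, so H_1 ≅ Z.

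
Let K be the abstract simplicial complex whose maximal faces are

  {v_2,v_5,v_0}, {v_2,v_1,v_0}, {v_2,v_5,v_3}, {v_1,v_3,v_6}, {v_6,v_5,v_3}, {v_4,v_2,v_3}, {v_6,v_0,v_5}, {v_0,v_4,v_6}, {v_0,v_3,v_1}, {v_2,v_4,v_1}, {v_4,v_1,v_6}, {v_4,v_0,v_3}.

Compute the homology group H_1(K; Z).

Order the vertices as v_0 < v_1 < v_2 < v_3 < v_4 < v_5 < v_6. Listing each simplex with vertices in this order, K has dimension 2 with simplices:

  0-simplices (7): [v_0], [v_1], [v_2], [v_3], [v_4], [v_5], [v_6]
  1-simplices (18): (18 of them)
  2-simplices (12): (12 of them)

Hence C_0 ≅ Z^7, C_1 ≅ Z^18, C_2 ≅ Z^12.

The boundary map ∂_1: C_1 → C_0 sends each edge [p,q] (with p < q) to q − p.
The resulting 7×18 matrix has rank 6, and its Smith normal form has invariant factors (1,1,1,1,1,1).

The boundary map ∂_2: C_2 → C_1 maps a triangle to the signed sum of its edges. For instance
  ∂[v_1,v_2,v_4] = [v_2,v_4] − [v_1,v_4] + [v_1,v_2],
  ∂[v_0,v_5,v_6] = [v_5,v_6] − [v_0,v_6] + [v_0,v_5].
As a 18×12 matrix over Z this has rank 12, with invariant factors (1,1,1,1,1,1,1,1,1,1,1,2).

Reading off H_k = ker ∂_k / im ∂_{k+1}:

  H_1: rank ker ∂_1 − rank ∂_2 = (18 − 6) − 12 = 0, and ∂_2 has invariant factor 2 > 1, so H_1 = Z_2.

H_1 ≅ Z_2.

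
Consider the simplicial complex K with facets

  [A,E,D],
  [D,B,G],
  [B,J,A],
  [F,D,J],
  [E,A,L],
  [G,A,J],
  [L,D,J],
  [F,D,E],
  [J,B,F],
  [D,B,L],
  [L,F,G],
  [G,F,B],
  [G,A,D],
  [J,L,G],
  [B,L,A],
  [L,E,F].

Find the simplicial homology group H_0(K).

Take the total order A < B < D < E < F < G < J < L on the vertex set. Then K (dimension 2) consists of the simplices:

  0-simplices (8): A, B, D, E, F, G, J, L
  1-simplices (24): AB, AD, AE, AG, AJ, AL, BD, BF, BG, BJ, BL, DE, DF, DG, DJ, DL, EF, EL, FG, FJ, FL, GJ, GL, JL
  2-simplices (16): ABJ, ABL, ADE, ADG, AEL, AGJ, BDG, BDL, BFG, BFJ, DEF, DFJ, DJL, EFL, FGL, GJL

so the chain groups are C_0 ≅ Z^8, C_1 ≅ Z^24, C_2 ≅ Z^16.

∂_1: C_1 → C_0 maps an edge to its endpoints' difference, ∂[p,q] = q − p. For instance
  ∂AE = E − A.
This gives a 8×24 integer matrix of rank 7; reducing to Smith normal form yields diagonal entries (1,1,1,1,1,1,1).

Boundary ∂_2: C_2 → C_1 maps a triangle to the signed sum of its edges. For instance
  ∂ABL = BL − AL + AB,
  ∂ADE = DE − AE + AD.
This gives a 24×16 integer matrix of rank 15; reducing to Smith normal form yields diagonal entries (1,1,1,1,1,1,1,1,1,1,1,1,1,1,1).

Reading off H_k = ker ∂_k / im ∂_{k+1}:

  H_0: rank C_0 − rank ∂_1 = 8 − 7 = 1, and the invariant factors of ∂_1 are all 1, so H_0 ≅ Z.

H_0 ≅ Z.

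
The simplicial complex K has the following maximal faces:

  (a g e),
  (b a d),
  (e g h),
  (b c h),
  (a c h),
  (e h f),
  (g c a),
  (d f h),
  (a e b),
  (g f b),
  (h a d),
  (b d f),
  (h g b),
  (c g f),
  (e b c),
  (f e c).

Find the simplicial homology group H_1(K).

H_1 = Z^2.

Fix the vertex order a < b < c < d < e < f < g < h and write every simplex with vertices in increasing order. Then dim K = 2 and the simplices of K are:

  0-simplices (8): a, b, c, d, e, f, g, h
  1-simplices (24): ab, ac, ad, ae, ag, ah, bc, bd, be, bf, bg, bh, ce, cf, cg, ch, df, dh, ef, eg, eh, fg, fh, gh
  2-simplices (16): abd, abe, acg, ach, adh, aeg, bce, bch, bdf, bfg, bgh, cef, cfg, dfh, efh, egh

so the chain groups are C_0 ≅ Z^8, C_1 ≅ Z^24, C_2 ≅ Z^16.

The boundary map ∂_1: C_1 → C_0 maps an edge to its endpoints' difference, ∂[p,q] = q − p. For instance
  ∂df = f − d.
As a 8×24 matrix over Z this has rank 7, with invariant factors (1,1,1,1,1,1,1).

∂_2: C_2 → C_1 maps a triangle to the signed sum of its edges. For instance
  ∂cef = ef − cf + ce,
  ∂bch = ch − bh + bc.
As a 24×16 matrix over Z this has rank 15, with invariant factors (1,1,1,1,1,1,1,1,1,1,1,1,1,1,1).

Computing H_k = (kernel of ∂_k) / (image of ∂_{k+1}):

  H_1: rank ker ∂_1 − rank ∂_2 = (24 − 7) − 15 = 2, and the invariant factors of ∂_2 are all 1, so H_1 ≅ Z^2.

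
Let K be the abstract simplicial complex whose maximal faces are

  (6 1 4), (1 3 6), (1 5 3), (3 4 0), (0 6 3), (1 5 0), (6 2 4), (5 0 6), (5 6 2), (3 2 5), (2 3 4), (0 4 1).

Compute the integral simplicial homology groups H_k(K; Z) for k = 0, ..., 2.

H_0 = Z,  H_1 = Z/2,  H_2 = 0.

Take the total order 0 < 1 < 2 < 3 < 4 < 5 < 6 on the vertex set. Then K (dimension 2) consists of the simplices:

  0-simplices (7): [0], [1], [2], [3], [4], [5], [6]
  1-simplices (18): [0,1], [0,3], [0,4], [0,5], [0,6], [1,3], [1,4], [1,5], [1,6], [2,3], [2,4], [2,5], [2,6], [3,4], [3,5], [3,6], [4,6], [5,6]
  2-simplices (12): [0,1,4], [0,1,5], [0,3,4], [0,3,6], [0,5,6], [1,3,5], [1,3,6], [1,4,6], [2,3,4], [2,3,5], [2,4,6], [2,5,6]

giving chain groups C_0 ≅ Z^7, C_1 ≅ Z^18, C_2 ≅ Z^12.

The boundary map ∂_1: C_1 → C_0 maps an edge to its endpoints' difference, ∂[p,q] = q − p. For instance
  ∂[3,6] = [6] − [3].
The resulting 7×18 matrix has rank 6, and its Smith normal form has invariant factors (1,1,1,1,1,1).

∂_2: C_2 → C_1 acts by ∂[p,q,r] = [q,r] − [p,r] + [p,q]. For instance
  ∂[2,4,6] = [4,6] − [2,6] + [2,4],
  ∂[2,3,5] = [3,5] − [2,5] + [2,3].
As a 18×12 matrix over Z this has rank 12, with invariant factors (1,1,1,1,1,1,1,1,1,1,1,2).

Now H_k = ker ∂_k / im ∂_{k+1}, so:

  H_0: rank C_0 − rank ∂_1 = 7 − 6 = 1, and the invariant factors of ∂_1 are all 1, so H_0 ≅ Z.
  H_1: rank ker ∂_1 − rank ∂_2 = (18 − 6) − 12 = 0, and ∂_2 has invariant factor 2 > 1, so H_1 ≅ Z/2.
  H_2: rank ker ∂_2 − rank ∂_3 = (12 − 12) − 0 = 0, and there is no ∂_3, so H_2 ≅ 0.

(K is a triangulation of the real projective plane RP^2.)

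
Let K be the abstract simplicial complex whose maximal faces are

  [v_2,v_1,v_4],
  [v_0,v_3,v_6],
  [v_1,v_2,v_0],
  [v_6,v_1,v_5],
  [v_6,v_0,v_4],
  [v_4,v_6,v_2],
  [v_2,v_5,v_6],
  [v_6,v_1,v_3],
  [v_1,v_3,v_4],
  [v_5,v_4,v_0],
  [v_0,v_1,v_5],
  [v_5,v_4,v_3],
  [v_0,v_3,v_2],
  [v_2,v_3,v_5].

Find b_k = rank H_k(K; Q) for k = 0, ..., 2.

Fix the vertex order v_0 < v_1 < v_2 < v_3 < v_4 < v_5 < v_6 and write every simplex with vertices in increasing order. Then dim K = 2 and the simplices of K are:

  0-simplices (7): [v_0], [v_1], [v_2], [v_3], [v_4], [v_5], [v_6]
  1-simplices (21): (21 of them)
  2-simplices (14): (14 of them)

Hence C_0 ≅ Z^7, C_1 ≅ Z^21, C_2 ≅ Z^14.

Boundary ∂_1: C_1 → C_0 sends each edge [p,q] (with p < q) to q − p. For instance
  ∂[v_1,v_4] = [v_4] − [v_1].
As a 7×21 matrix over Z this has rank 6, with invariant factors (1,1,1,1,1,1).

∂_2: C_2 → C_1 sends each 2-simplex [p,q,r] to [q,r] − [p,r] + [p,q]. For instance
  ∂[v_3,v_4,v_5] = [v_4,v_5] − [v_3,v_5] + [v_3,v_4],
  ∂[v_0,v_3,v_6] = [v_3,v_6] − [v_0,v_6] + [v_0,v_3].
This gives a 21×14 integer matrix of rank 13; reducing to Smith normal form yields diagonal entries (1,1,1,1,1,1,1,1,1,1,1,1,1).

Reading off H_k = ker ∂_k / im ∂_{k+1}:

  H_0: rank C_0 − rank ∂_1 = 7 − 6 = 1, and the invariant factors of ∂_1 are all 1, so H_0 ≅ Z.
  H_1: rank ker ∂_1 − rank ∂_2 = (21 − 6) − 13 = 2, and the invariant factors of ∂_2 are all 1, so H_1 ≅ Z^2.
  H_2: rank ker ∂_2 − rank ∂_3 = (14 − 13) − 0 = 1, and there is no ∂_3, so H_2 ≅ Z.

(K is a triangulation of the torus T^2.)

Hence the Betti numbers are b_0 = 1, b_1 = 2, b_2 = 1.

b_0 = 1, b_1 = 2, b_2 = 1.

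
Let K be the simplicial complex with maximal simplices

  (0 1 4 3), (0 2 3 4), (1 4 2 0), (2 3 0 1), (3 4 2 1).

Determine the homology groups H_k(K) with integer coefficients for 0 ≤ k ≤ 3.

H_0 = Z,  H_1 = 0,  H_2 = 0,  H_3 = Z.

Take the total order 0 < 1 < 2 < 3 < 4 on the vertex set. Then K (dimension 3) consists of the simplices:

  0-simplices (5): [0], [1], [2], [3], [4]
  1-simplices (10): [0,1], [0,2], [0,3], [0,4], [1,2], [1,3], [1,4], [2,3], [2,4], [3,4]
  2-simplices (10): [0,1,2], [0,1,3], [0,1,4], [0,2,3], [0,2,4], [0,3,4], [1,2,3], [1,2,4], [1,3,4], [2,3,4]
  3-simplices (5): [0,1,2,3], [0,1,2,4], [0,1,3,4], [0,2,3,4], [1,2,3,4]

so the chain groups are C_0 ≅ Z^5, C_1 ≅ Z^10, C_2 ≅ Z^10, C_3 ≅ Z^5.

Boundary ∂_1: C_1 → C_0 maps an edge to its endpoints' difference, ∂[p,q] = q − p. For instance
  ∂[0,4] = [4] − [0].
The 5×10 boundary matrix has rank 4 and Smith normal form diag(1,1,1,1).

The boundary map ∂_2: C_2 → C_1 sends each 2-simplex [p,q,r] to [q,r] − [p,r] + [p,q]. For instance
  ∂[0,2,4] = [2,4] − [0,4] + [0,2],
  ∂[1,2,4] = [2,4] − [1,4] + [1,2].
As a 10×10 matrix over Z this has rank 6, with invariant factors (1,1,1,1,1,1).

∂_3: C_3 → C_2 sends each 3-simplex σ to the alternating sum Σ_i (−1)^i (σ with its i-th vertex removed). For instance
  ∂[1,2,3,4] = [2,3,4] − [1,3,4] + [1,2,4] − [1,2,3],
  ∂[0,1,3,4] = [1,3,4] − [0,3,4] + [0,1,4] − [0,1,3].
As a 10×5 matrix over Z this has rank 4, with invariant factors (1,1,1,1).

Reading off H_k = ker ∂_k / im ∂_{k+1}:

  H_0: rank C_0 − rank ∂_1 = 5 − 4 = 1, and the invariant factors of ∂_1 are all 1, so H_0 = Z.
  H_1: rank ker ∂_1 − rank ∂_2 = (10 − 4) − 6 = 0, and the invariant factors of ∂_2 are all 1, so H_1 = 0.
  H_2: rank ker ∂_2 − rank ∂_3 = (10 − 6) − 4 = 0, and the invariant factors of ∂_3 are all 1, so H_2 = 0.
  H_3: rank ker ∂_3 − rank ∂_4 = (5 − 4) − 0 = 1, and there is no ∂_4, so H_3 = Z.

(K is a triangulation of the 3-sphere S^3.)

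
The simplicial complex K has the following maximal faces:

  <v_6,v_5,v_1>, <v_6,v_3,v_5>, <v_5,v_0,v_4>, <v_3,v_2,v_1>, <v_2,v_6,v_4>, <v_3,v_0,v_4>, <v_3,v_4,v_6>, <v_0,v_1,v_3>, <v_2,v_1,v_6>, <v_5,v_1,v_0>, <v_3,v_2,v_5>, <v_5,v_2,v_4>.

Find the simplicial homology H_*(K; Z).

Take the total order v_0 < v_1 < v_2 < v_3 < v_4 < v_5 < v_6 on the vertex set. Then K (dimension 2) consists of the simplices:

  0-simplices (7): [v_0], [v_1], [v_2], [v_3], [v_4], [v_5], [v_6]
  1-simplices (18): (18 of them)
  2-simplices (12): (12 of them)

giving chain groups C_0 ≅ Z^7, C_1 ≅ Z^18, C_2 ≅ Z^12.

The boundary map ∂_1: C_1 → C_0 maps an edge to its endpoints' difference, ∂[p,q] = q − p.
The resulting 7×18 matrix has rank 6, and its Smith normal form has invariant factors (1,1,1,1,1,1).

The boundary map ∂_2: C_2 → C_1 maps a triangle to the signed sum of its edges. For instance
  ∂[v_0,v_4,v_5] = [v_4,v_5] − [v_0,v_5] + [v_0,v_4],
  ∂[v_0,v_3,v_4] = [v_3,v_4] − [v_0,v_4] + [v_0,v_3].
This gives a 18×12 integer matrix of rank 12; reducing to Smith normal form yields diagonal entries (1,1,1,1,1,1,1,1,1,1,1,2).

Reading off H_k = ker ∂_k / im ∂_{k+1}:

  H_0: rank C_0 − rank ∂_1 = 7 − 6 = 1, and the invariant factors of ∂_1 are all 1, so H_0 = Z.
  H_1: rank ker ∂_1 − rank ∂_2 = (18 − 6) − 12 = 0, and ∂_2 has invariant factor 2 > 1, so H_1 = Z/2Z.
  H_2: rank ker ∂_2 − rank ∂_3 = (12 − 12) − 0 = 0, and there is no ∂_3, so H_2 = 0.

H_0 = Z,  H_1 = Z/2Z,  H_2 = 0.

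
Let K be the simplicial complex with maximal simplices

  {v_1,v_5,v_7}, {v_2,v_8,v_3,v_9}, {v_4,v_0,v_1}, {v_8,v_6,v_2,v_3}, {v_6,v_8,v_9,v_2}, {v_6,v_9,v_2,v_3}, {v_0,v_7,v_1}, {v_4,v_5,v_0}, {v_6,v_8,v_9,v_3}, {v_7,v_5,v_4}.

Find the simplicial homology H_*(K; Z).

H_0 = Z^2,  H_1 = Z,  H_2 = 0,  H_3 = Z.

Fix the vertex order v_0 < v_1 < v_2 < v_3 < v_4 < v_5 < v_6 < v_7 < v_8 < v_9 and write every simplex with vertices in increasing order. Then dim K = 3 and the simplices of K are:

  0-simplices (10): [v_0], [v_1], [v_2], [v_3], [v_4], [v_5], [v_6], [v_7], [v_8], [v_9]
  1-simplices (20): (20 of them)
  2-simplices (15): (15 of them)
  3-simplices (5): [v_2,v_3,v_6,v_8], [v_2,v_3,v_6,v_9], [v_2,v_3,v_8,v_9], [v_2,v_6,v_8,v_9], [v_3,v_6,v_8,v_9]

Hence C_0 ≅ Z^10, C_1 ≅ Z^20, C_2 ≅ Z^15, C_3 ≅ Z^5.

∂_1: C_1 → C_0 sends each edge [p,q] (with p < q) to q − p. For instance
  ∂[v_1,v_7] = [v_7] − [v_1].
As a 10×20 matrix over Z this has rank 8, with invariant factors (1,1,1,1,1,1,1,1).

∂_2: C_2 → C_1 acts by ∂[p,q,r] = [q,r] − [p,r] + [p,q]. For instance
  ∂[v_0,v_1,v_4] = [v_1,v_4] − [v_0,v_4] + [v_0,v_1],
  ∂[v_2,v_3,v_9] = [v_3,v_9] − [v_2,v_9] + [v_2,v_3].
As a 20×15 matrix over Z this has rank 11, with invariant factors (1,1,1,1,1,1,1,1,1,1,1).

Boundary ∂_3: C_3 → C_2 sends each 3-simplex σ to the alternating sum Σ_i (−1)^i (σ with its i-th vertex removed). For instance
  ∂[v_3,v_6,v_8,v_9] = [v_6,v_8,v_9] − [v_3,v_8,v_9] + [v_3,v_6,v_9] − [v_3,v_6,v_8],
  ∂[v_2,v_3,v_8,v_9] = [v_3,v_8,v_9] − [v_2,v_8,v_9] + [v_2,v_3,v_9] − [v_2,v_3,v_8].
The resulting 15×5 matrix has rank 4, and its Smith normal form has invariant factors (1,1,1,1).

From H_k ≅ ker(∂_k) / im(∂_{k+1}) we obtain:

  H_0: rank C_0 − rank ∂_1 = 10 − 8 = 2, and the invariant factors of ∂_1 are all 1, so H_0 = Z^2.
  H_1: rank ker ∂_1 − rank ∂_2 = (20 − 8) − 11 = 1, and the invariant factors of ∂_2 are all 1, so H_1 = Z.
  H_2: rank ker ∂_2 − rank ∂_3 = (15 − 11) − 4 = 0, and the invariant factors of ∂_3 are all 1, so H_2 = 0.
  H_3: rank ker ∂_3 − rank ∂_4 = (5 − 4) − 0 = 1, and there is no ∂_4, so H_3 = Z.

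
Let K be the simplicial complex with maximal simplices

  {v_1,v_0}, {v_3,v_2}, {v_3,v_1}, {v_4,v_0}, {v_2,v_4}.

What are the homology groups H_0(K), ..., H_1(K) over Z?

H_0 ≅ Z,  H_1 ≅ Z.

Order the vertices as v_0 < v_1 < v_2 < v_3 < v_4. Listing each simplex with vertices in this order, K has dimension 1 with simplices:

  0-simplices (5): [v_0], [v_1], [v_2], [v_3], [v_4]
  1-simplices (5): [v_0,v_1], [v_0,v_4], [v_1,v_3], [v_2,v_3], [v_2,v_4]

Hence C_0 ≅ Z^5, C_1 ≅ Z^5.

∂_1: C_1 → C_0 maps an edge to its endpoints' difference, ∂[p,q] = q − p. For instance
  ∂[v_0,v_4] = [v_4] − [v_0].
As a 5×5 matrix over Z this has rank 4, with invariant factors (1,1,1,1).

Reading off H_k = ker ∂_k / im ∂_{k+1}:

  H_0: rank C_0 − rank ∂_1 = 5 − 4 = 1, and the invariant factors of ∂_1 are all 1, so H_0 ≅ Z.
  H_1: rank ker ∂_1 − rank ∂_2 = (5 − 4) − 0 = 1, and there is no ∂_2, so H_1 ≅ Z.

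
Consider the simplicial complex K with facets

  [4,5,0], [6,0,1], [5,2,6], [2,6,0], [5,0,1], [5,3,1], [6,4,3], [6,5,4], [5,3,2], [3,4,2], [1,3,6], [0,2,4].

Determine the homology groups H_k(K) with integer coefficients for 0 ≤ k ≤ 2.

Take the total order 0 < 1 < 2 < 3 < 4 < 5 < 6 on the vertex set. Then K (dimension 2) consists of the simplices:

  0-simplices (7): [0], [1], [2], [3], [4], [5], [6]
  1-simplices (18): [0,1], [0,2], [0,4], [0,5], [0,6], [1,3], [1,5], [1,6], [2,3], [2,4], [2,5], [2,6], [3,4], [3,5], [3,6], [4,5], [4,6], [5,6]
  2-simplices (12): [0,1,5], [0,1,6], [0,2,4], [0,2,6], [0,4,5], [1,3,5], [1,3,6], [2,3,4], [2,3,5], [2,5,6], [3,4,6], [4,5,6]

so the chain groups are C_0 ≅ Z^7, C_1 ≅ Z^18, C_2 ≅ Z^12.

The boundary map ∂_1: C_1 → C_0 sends each edge [p,q] (with p < q) to q − p. For instance
  ∂[2,4] = [4] − [2].
As a 7×18 matrix over Z this has rank 6, with invariant factors (1,1,1,1,1,1).

The boundary map ∂_2: C_2 → C_1 acts by ∂[p,q,r] = [q,r] − [p,r] + [p,q]. For instance
  ∂[0,4,5] = [4,5] − [0,5] + [0,4],
  ∂[2,5,6] = [5,6] − [2,6] + [2,5].
The resulting 18×12 matrix has rank 12, and its Smith normal form has invariant factors (1,1,1,1,1,1,1,1,1,1,1,2).

Computing H_k = (kernel of ∂_k) / (image of ∂_{k+1}):

  H_0: rank C_0 − rank ∂_1 = 7 − 6 = 1, and the invariant factors of ∂_1 are all 1, so H_0 = Z.
  H_1: rank ker ∂_1 − rank ∂_2 = (18 − 6) − 12 = 0, and ∂_2 has invariant factor 2 > 1, so H_1 = Z/2.
  H_2: rank ker ∂_2 − rank ∂_3 = (12 − 12) − 0 = 0, and there is no ∂_3, so H_2 = 0.

(K is a triangulation of the real projective plane RP^2.)

H_0 ≅ Z,  H_1 ≅ Z/2,  H_2 = 0.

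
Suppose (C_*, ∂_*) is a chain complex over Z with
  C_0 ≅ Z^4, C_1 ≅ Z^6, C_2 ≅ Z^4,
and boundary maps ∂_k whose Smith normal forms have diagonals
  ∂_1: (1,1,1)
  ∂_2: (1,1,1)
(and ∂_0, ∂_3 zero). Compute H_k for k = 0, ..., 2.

H_0: b_0 = 4 − 0 − 3 = 1; torsion from ∂_1 factors > 1: none. So H_0 = Z.
H_1: b_1 = 6 − 3 − 3 = 0; torsion from ∂_2 factors > 1: none. So H_1 = 0.
H_2: b_2 = 4 − 3 − 0 = 1; torsion from ∂_3 factors > 1: none. So H_2 = Z.

H_0 = Z,  H_1 = 0,  H_2 = Z.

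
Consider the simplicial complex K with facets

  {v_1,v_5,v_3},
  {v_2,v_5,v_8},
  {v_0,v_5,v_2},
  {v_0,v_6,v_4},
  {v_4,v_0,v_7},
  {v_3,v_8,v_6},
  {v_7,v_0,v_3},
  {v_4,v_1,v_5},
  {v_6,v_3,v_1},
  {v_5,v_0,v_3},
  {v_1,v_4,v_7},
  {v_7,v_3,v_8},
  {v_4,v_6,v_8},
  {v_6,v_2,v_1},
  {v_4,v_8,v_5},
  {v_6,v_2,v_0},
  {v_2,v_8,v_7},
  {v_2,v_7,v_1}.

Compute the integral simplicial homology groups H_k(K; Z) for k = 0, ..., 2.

H_0 ≅ Z,  H_1 ≅ Z^2,  H_2 ≅ Z.

Order the vertices as v_0 < v_1 < v_2 < v_3 < v_4 < v_5 < v_6 < v_7 < v_8. Listing each simplex with vertices in this order, K has dimension 2 with simplices:

  0-simplices (9): [v_0], [v_1], [v_2], [v_3], [v_4], [v_5], [v_6], [v_7], [v_8]
  1-simplices (27): (27 of them)
  2-simplices (18): (18 of them)

so the chain groups are C_0 ≅ Z^9, C_1 ≅ Z^27, C_2 ≅ Z^18.

The boundary map ∂_1: C_1 → C_0 is given by ∂[p,q] = [q] − [p]. For instance
  ∂[v_1,v_5] = [v_5] − [v_1].
The 9×27 boundary matrix has rank 8 and Smith normal form diag(1,1,1,1,1,1,1,1).

The boundary map ∂_2: C_2 → C_1 maps a triangle to the signed sum of its edges. For instance
  ∂[v_1,v_2,v_6] = [v_2,v_6] − [v_1,v_6] + [v_1,v_2],
  ∂[v_3,v_7,v_8] = [v_7,v_8] − [v_3,v_8] + [v_3,v_7].
As a 27×18 matrix over Z this has rank 17, with invariant factors (1,1,1,1,1,1,1,1,1,1,1,1,1,1,1,1,1).

Now H_k = ker ∂_k / im ∂_{k+1}, so:

  H_0: rank C_0 − rank ∂_1 = 9 − 8 = 1, and the invariant factors of ∂_1 are all 1, so H_0 = Z.
  H_1: rank ker ∂_1 − rank ∂_2 = (27 − 8) − 17 = 2, and the invariant factors of ∂_2 are all 1, so H_1 = Z^2.
  H_2: rank ker ∂_2 − rank ∂_3 = (18 − 17) − 0 = 1, and there is no ∂_3, so H_2 = Z.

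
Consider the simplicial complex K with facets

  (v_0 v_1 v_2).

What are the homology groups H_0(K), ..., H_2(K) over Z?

H_0 ≅ Z,  H_1 = 0,  H_2 = 0.

Take the total order v_0 < v_1 < v_2 on the vertex set. Then K (dimension 2) consists of the simplices:

  0-simplices (3): [v_0], [v_1], [v_2]
  1-simplices (3): [v_0,v_1], [v_0,v_2], [v_1,v_2]
  2-simplices (1): [v_0,v_1,v_2]

so the chain groups are C_0 ≅ Z^3, C_1 ≅ Z^3, C_2 ≅ Z^1.

The boundary map ∂_1: C_1 → C_0 sends each edge [p,q] (with p < q) to q − p. For instance
  ∂[v_0,v_2] = [v_2] − [v_0].
As a 3×3 matrix over Z this has rank 2, with invariant factors (1,1).

∂_2: C_2 → C_1 maps a triangle to the signed sum of its edges. For instance
  ∂[v_0,v_1,v_2] = [v_1,v_2] − [v_0,v_2] + [v_0,v_1].
The resulting 3×1 matrix has rank 1, and its Smith normal form has invariant factors (1).

From H_k ≅ ker(∂_k) / im(∂_{k+1}) we obtain:

  H_0: rank C_0 − rank ∂_1 = 3 − 2 = 1, and the invariant factors of ∂_1 are all 1, so H_0 = Z.
  H_1: rank ker ∂_1 − rank ∂_2 = (3 − 2) − 1 = 0, and the invariant factors of ∂_2 are all 1, so H_1 = 0.
  H_2: rank ker ∂_2 − rank ∂_3 = (1 − 1) − 0 = 0, and there is no ∂_3, so H_2 = 0.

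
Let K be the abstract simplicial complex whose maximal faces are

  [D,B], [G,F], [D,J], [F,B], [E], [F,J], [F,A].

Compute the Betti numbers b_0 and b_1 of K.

Take the total order A < B < D < E < F < G < J on the vertex set. Then K (dimension 1) consists of the simplices:

  0-simplices (7): A, B, D, E, F, G, J
  1-simplices (6): AF, BD, BF, DJ, FG, FJ

Hence C_0 ≅ Z^7, C_1 ≅ Z^6.

Boundary ∂_1: C_1 → C_0 is given by ∂[p,q] = [q] − [p]. For instance
  ∂BD = D − B.
The 7×6 boundary matrix has rank 5 and Smith normal form diag(1,1,1,1,1).

Reading off H_k = ker ∂_k / im ∂_{k+1}:

  H_0: rank C_0 − rank ∂_1 = 7 − 5 = 2, and the invariant factors of ∂_1 are all 1, so H_0 = Z^2.
  H_1: rank ker ∂_1 − rank ∂_2 = (6 − 5) − 0 = 1, and there is no ∂_2, so H_1 = Z.

As a check, the Euler characteristic is 7 − 6 = 1, which agrees with 2 − 1 = 1.

Hence the Betti numbers are b_0 = 2, b_1 = 1.

b_0 = 2, b_1 = 1.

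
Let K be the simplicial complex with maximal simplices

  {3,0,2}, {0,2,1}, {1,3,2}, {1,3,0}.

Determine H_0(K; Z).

Fix the vertex order 0 < 1 < 2 < 3 and write every simplex with vertices in increasing order. Then dim K = 2 and the simplices of K are:

  0-simplices (4): [0], [1], [2], [3]
  1-simplices (6): [0,1], [0,2], [0,3], [1,2], [1,3], [2,3]
  2-simplices (4): [0,1,2], [0,1,3], [0,2,3], [1,2,3]

Hence C_0 ≅ Z^4, C_1 ≅ Z^6, C_2 ≅ Z^4.

∂_1: C_1 → C_0 maps an edge to its endpoints' difference, ∂[p,q] = q − p.
As a 4×6 matrix over Z this has rank 3, with invariant factors (1,1,1).

Boundary ∂_2: C_2 → C_1 sends each 2-simplex [p,q,r] to [q,r] − [p,r] + [p,q]. For instance
  ∂[1,2,3] = [2,3] − [1,3] + [1,2],
  ∂[0,1,3] = [1,3] − [0,3] + [0,1].
The resulting 6×4 matrix has rank 3, and its Smith normal form has invariant factors (1,1,1).

From H_k ≅ ker(∂_k) / im(∂_{k+1}) we obtain:

  H_0: rank C_0 − rank ∂_1 = 4 − 3 = 1, and the invariant factors of ∂_1 are all 1, so H_0 = Z.

(K is a triangulation of the 2-sphere S^2.)

H_0 ≅ Z.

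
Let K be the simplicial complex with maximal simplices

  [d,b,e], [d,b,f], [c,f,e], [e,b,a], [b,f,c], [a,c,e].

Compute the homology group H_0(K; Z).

Take the total order a < b < c < d < e < f on the vertex set. Then K (dimension 2) consists of the simplices:

  0-simplices (6): a, b, c, d, e, f
  1-simplices (12): ab, ac, ae, bc, bd, be, bf, ce, cf, de, df, ef
  2-simplices (6): abe, ace, bcf, bde, bdf, cef

so the chain groups are C_0 ≅ Z^6, C_1 ≅ Z^12, C_2 ≅ Z^6.

The boundary map ∂_1: C_1 → C_0 sends each edge [p,q] (with p < q) to q − p.
This gives a 6×12 integer matrix of rank 5; reducing to Smith normal form yields diagonal entries (1,1,1,1,1).

Boundary ∂_2: C_2 → C_1 maps a triangle to the signed sum of its edges. For instance
  ∂bdf = df − bf + bd,
  ∂bcf = cf − bf + bc.
The 12×6 boundary matrix has rank 6 and Smith normal form diag(1,1,1,1,1,1).

Now H_k = ker ∂_k / im ∂_{k+1}, so:

  H_0: rank C_0 − rank ∂_1 = 6 − 5 = 1, and the invariant factors of ∂_1 are all 1, so H_0 = Z.

(K is a triangulation of the cylinder S^1 x I.)

H_0 = Z.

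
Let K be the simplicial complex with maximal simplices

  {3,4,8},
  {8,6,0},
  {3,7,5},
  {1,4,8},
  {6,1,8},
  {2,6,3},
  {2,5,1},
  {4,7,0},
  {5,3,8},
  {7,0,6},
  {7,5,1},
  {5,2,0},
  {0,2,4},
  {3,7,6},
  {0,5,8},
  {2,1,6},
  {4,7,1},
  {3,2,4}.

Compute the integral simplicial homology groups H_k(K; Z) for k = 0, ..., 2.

Take the total order 0 < 1 < 2 < 3 < 4 < 5 < 6 < 7 < 8 on the vertex set. Then K (dimension 2) consists of the simplices:

  0-simplices (9): [0], [1], [2], [3], [4], [5], [6], [7], [8]
  1-simplices (27): (27 of them)
  2-simplices (18): [0,2,4], [0,2,5], [0,4,7], [0,5,8], [0,6,7], [0,6,8], [1,2,5], [1,2,6], [1,4,7], [1,4,8], [1,5,7], [1,6,8], [2,3,4], [2,3,6], [3,4,8], [3,5,7], [3,5,8], [3,6,7]

so the chain groups are C_0 ≅ Z^9, C_1 ≅ Z^27, C_2 ≅ Z^18.

∂_1: C_1 → C_0 is given by ∂[p,q] = [q] − [p].
The 9×27 boundary matrix has rank 8 and Smith normal form diag(1,1,1,1,1,1,1,1).

∂_2: C_2 → C_1 acts by ∂[p,q,r] = [q,r] − [p,r] + [p,q]. For instance
  ∂[1,5,7] = [5,7] − [1,7] + [1,5],
  ∂[0,2,4] = [2,4] − [0,4] + [0,2].
This gives a 27×18 integer matrix of rank 17; reducing to Smith normal form yields diagonal entries (1,1,1,1,1,1,1,1,1,1,1,1,1,1,1,1,1).

Now H_k = ker ∂_k / im ∂_{k+1}, so:

  H_0: rank C_0 − rank ∂_1 = 9 − 8 = 1, and the invariant factors of ∂_1 are all 1, so H_0 ≅ Z.
  H_1: rank ker ∂_1 − rank ∂_2 = (27 − 8) − 17 = 2, and the invariant factors of ∂_2 are all 1, so H_1 ≅ Z^2.
  H_2: rank ker ∂_2 − rank ∂_3 = (18 − 17) − 0 = 1, and there is no ∂_3, so H_2 ≅ Z.

(K is a triangulation of the torus T^2.)

H_0 = Z,  H_1 = Z^2,  H_2 = Z.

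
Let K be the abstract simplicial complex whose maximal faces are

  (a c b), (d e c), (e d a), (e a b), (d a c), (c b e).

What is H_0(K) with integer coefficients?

Order the vertices as a < b < c < d < e. Listing each simplex with vertices in this order, K has dimension 2 with simplices:

  0-simplices (5): a, b, c, d, e
  1-simplices (9): ab, ac, ad, ae, bc, be, cd, ce, de
  2-simplices (6): abc, abe, acd, ade, bce, cde

giving chain groups C_0 ≅ Z^5, C_1 ≅ Z^9, C_2 ≅ Z^6.

The boundary map ∂_1: C_1 → C_0 sends each edge [p,q] (with p < q) to q − p. For instance
  ∂ac = c − a.
The resulting 5×9 matrix has rank 4, and its Smith normal form has invariant factors (1,1,1,1).

∂_2: C_2 → C_1 sends each 2-simplex [p,q,r] to [q,r] − [p,r] + [p,q]. For instance
  ∂abe = be − ae + ab,
  ∂ade = de − ae + ad.
As a 9×6 matrix over Z this has rank 5, with invariant factors (1,1,1,1,1).

From H_k ≅ ker(∂_k) / im(∂_{k+1}) we obtain:

  H_0: rank C_0 − rank ∂_1 = 5 − 4 = 1, and the invariant factors of ∂_1 are all 1, so H_0 = Z.

(K is a triangulation of the 2-sphere S^2.)

H_0 = Z.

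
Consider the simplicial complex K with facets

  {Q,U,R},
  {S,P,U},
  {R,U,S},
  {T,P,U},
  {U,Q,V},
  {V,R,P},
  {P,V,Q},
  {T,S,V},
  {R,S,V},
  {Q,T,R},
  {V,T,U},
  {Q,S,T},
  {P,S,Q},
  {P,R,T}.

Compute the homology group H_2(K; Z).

H_2 ≅ Z.

We work with the vertex ordering P < Q < R < S < T < U < V. The simplices of K, each written with vertices in increasing order, are:

  0-simplices (7): P, Q, R, S, T, U, V
  1-simplices (21): PQ, PR, PS, PT, PU, PV, QR, QS, QT, QU, QV, RS, RT, RU, RV, ST, SU, SV, TU, TV, UV
  2-simplices (14): PQS, PQV, PRT, PRV, PSU, PTU, QRT, QRU, QST, QUV, RSU, RSV, STV, TUV

so the chain groups are C_0 ≅ Z^7, C_1 ≅ Z^21, C_2 ≅ Z^14.

Boundary ∂_1: C_1 → C_0 sends each edge [p,q] (with p < q) to q − p. For instance
  ∂PR = R − P.
As a 7×21 matrix over Z this has rank 6, with invariant factors (1,1,1,1,1,1).

The boundary map ∂_2: C_2 → C_1 acts by ∂[p,q,r] = [q,r] − [p,r] + [p,q]. For instance
  ∂TUV = UV − TV + TU,
  ∂PTU = TU − PU + PT.
The 21×14 boundary matrix has rank 13 and Smith normal form diag(1,1,1,1,1,1,1,1,1,1,1,1,1).

Reading off H_k = ker ∂_k / im ∂_{k+1}:

  H_2: rank ker ∂_2 − rank ∂_3 = (14 − 13) − 0 = 1, and there is no ∂_3, so H_2 = Z.

(K is a triangulation of the torus T^2.)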